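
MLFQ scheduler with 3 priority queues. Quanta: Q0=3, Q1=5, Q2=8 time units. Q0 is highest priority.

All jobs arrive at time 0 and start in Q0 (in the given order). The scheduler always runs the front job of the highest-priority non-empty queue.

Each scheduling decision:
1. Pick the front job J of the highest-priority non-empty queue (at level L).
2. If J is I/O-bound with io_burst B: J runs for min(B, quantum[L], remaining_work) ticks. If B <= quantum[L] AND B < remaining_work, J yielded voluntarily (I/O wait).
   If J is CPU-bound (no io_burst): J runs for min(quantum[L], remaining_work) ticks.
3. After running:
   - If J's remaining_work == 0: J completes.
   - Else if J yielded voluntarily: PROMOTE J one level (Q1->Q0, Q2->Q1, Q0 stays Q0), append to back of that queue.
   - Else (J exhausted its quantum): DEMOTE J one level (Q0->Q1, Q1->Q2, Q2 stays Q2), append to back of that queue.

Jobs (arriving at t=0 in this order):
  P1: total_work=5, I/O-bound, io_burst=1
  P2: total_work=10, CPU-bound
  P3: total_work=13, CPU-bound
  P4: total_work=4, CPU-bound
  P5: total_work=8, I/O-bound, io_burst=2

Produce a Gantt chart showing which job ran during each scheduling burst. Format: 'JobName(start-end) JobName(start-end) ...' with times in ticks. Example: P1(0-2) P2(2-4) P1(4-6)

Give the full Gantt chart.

Answer: P1(0-1) P2(1-4) P3(4-7) P4(7-10) P5(10-12) P1(12-13) P5(13-15) P1(15-16) P5(16-18) P1(18-19) P5(19-21) P1(21-22) P2(22-27) P3(27-32) P4(32-33) P2(33-35) P3(35-40)

Derivation:
t=0-1: P1@Q0 runs 1, rem=4, I/O yield, promote→Q0. Q0=[P2,P3,P4,P5,P1] Q1=[] Q2=[]
t=1-4: P2@Q0 runs 3, rem=7, quantum used, demote→Q1. Q0=[P3,P4,P5,P1] Q1=[P2] Q2=[]
t=4-7: P3@Q0 runs 3, rem=10, quantum used, demote→Q1. Q0=[P4,P5,P1] Q1=[P2,P3] Q2=[]
t=7-10: P4@Q0 runs 3, rem=1, quantum used, demote→Q1. Q0=[P5,P1] Q1=[P2,P3,P4] Q2=[]
t=10-12: P5@Q0 runs 2, rem=6, I/O yield, promote→Q0. Q0=[P1,P5] Q1=[P2,P3,P4] Q2=[]
t=12-13: P1@Q0 runs 1, rem=3, I/O yield, promote→Q0. Q0=[P5,P1] Q1=[P2,P3,P4] Q2=[]
t=13-15: P5@Q0 runs 2, rem=4, I/O yield, promote→Q0. Q0=[P1,P5] Q1=[P2,P3,P4] Q2=[]
t=15-16: P1@Q0 runs 1, rem=2, I/O yield, promote→Q0. Q0=[P5,P1] Q1=[P2,P3,P4] Q2=[]
t=16-18: P5@Q0 runs 2, rem=2, I/O yield, promote→Q0. Q0=[P1,P5] Q1=[P2,P3,P4] Q2=[]
t=18-19: P1@Q0 runs 1, rem=1, I/O yield, promote→Q0. Q0=[P5,P1] Q1=[P2,P3,P4] Q2=[]
t=19-21: P5@Q0 runs 2, rem=0, completes. Q0=[P1] Q1=[P2,P3,P4] Q2=[]
t=21-22: P1@Q0 runs 1, rem=0, completes. Q0=[] Q1=[P2,P3,P4] Q2=[]
t=22-27: P2@Q1 runs 5, rem=2, quantum used, demote→Q2. Q0=[] Q1=[P3,P4] Q2=[P2]
t=27-32: P3@Q1 runs 5, rem=5, quantum used, demote→Q2. Q0=[] Q1=[P4] Q2=[P2,P3]
t=32-33: P4@Q1 runs 1, rem=0, completes. Q0=[] Q1=[] Q2=[P2,P3]
t=33-35: P2@Q2 runs 2, rem=0, completes. Q0=[] Q1=[] Q2=[P3]
t=35-40: P3@Q2 runs 5, rem=0, completes. Q0=[] Q1=[] Q2=[]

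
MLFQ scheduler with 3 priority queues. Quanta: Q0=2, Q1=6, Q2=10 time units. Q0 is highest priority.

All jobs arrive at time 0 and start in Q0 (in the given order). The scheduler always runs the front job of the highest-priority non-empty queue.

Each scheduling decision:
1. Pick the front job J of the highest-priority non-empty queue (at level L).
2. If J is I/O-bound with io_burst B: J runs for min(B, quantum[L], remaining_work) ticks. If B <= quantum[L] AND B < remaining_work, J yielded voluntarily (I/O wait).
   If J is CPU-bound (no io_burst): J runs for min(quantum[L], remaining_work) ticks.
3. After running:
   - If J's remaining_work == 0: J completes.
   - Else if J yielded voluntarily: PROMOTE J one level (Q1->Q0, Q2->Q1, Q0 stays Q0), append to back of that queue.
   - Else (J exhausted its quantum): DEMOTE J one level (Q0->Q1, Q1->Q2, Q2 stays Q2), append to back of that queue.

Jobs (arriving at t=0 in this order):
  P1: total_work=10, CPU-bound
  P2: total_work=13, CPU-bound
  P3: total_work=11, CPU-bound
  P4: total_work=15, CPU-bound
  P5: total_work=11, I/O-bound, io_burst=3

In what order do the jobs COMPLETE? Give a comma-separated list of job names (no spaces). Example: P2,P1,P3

Answer: P5,P1,P2,P3,P4

Derivation:
t=0-2: P1@Q0 runs 2, rem=8, quantum used, demote→Q1. Q0=[P2,P3,P4,P5] Q1=[P1] Q2=[]
t=2-4: P2@Q0 runs 2, rem=11, quantum used, demote→Q1. Q0=[P3,P4,P5] Q1=[P1,P2] Q2=[]
t=4-6: P3@Q0 runs 2, rem=9, quantum used, demote→Q1. Q0=[P4,P5] Q1=[P1,P2,P3] Q2=[]
t=6-8: P4@Q0 runs 2, rem=13, quantum used, demote→Q1. Q0=[P5] Q1=[P1,P2,P3,P4] Q2=[]
t=8-10: P5@Q0 runs 2, rem=9, quantum used, demote→Q1. Q0=[] Q1=[P1,P2,P3,P4,P5] Q2=[]
t=10-16: P1@Q1 runs 6, rem=2, quantum used, demote→Q2. Q0=[] Q1=[P2,P3,P4,P5] Q2=[P1]
t=16-22: P2@Q1 runs 6, rem=5, quantum used, demote→Q2. Q0=[] Q1=[P3,P4,P5] Q2=[P1,P2]
t=22-28: P3@Q1 runs 6, rem=3, quantum used, demote→Q2. Q0=[] Q1=[P4,P5] Q2=[P1,P2,P3]
t=28-34: P4@Q1 runs 6, rem=7, quantum used, demote→Q2. Q0=[] Q1=[P5] Q2=[P1,P2,P3,P4]
t=34-37: P5@Q1 runs 3, rem=6, I/O yield, promote→Q0. Q0=[P5] Q1=[] Q2=[P1,P2,P3,P4]
t=37-39: P5@Q0 runs 2, rem=4, quantum used, demote→Q1. Q0=[] Q1=[P5] Q2=[P1,P2,P3,P4]
t=39-42: P5@Q1 runs 3, rem=1, I/O yield, promote→Q0. Q0=[P5] Q1=[] Q2=[P1,P2,P3,P4]
t=42-43: P5@Q0 runs 1, rem=0, completes. Q0=[] Q1=[] Q2=[P1,P2,P3,P4]
t=43-45: P1@Q2 runs 2, rem=0, completes. Q0=[] Q1=[] Q2=[P2,P3,P4]
t=45-50: P2@Q2 runs 5, rem=0, completes. Q0=[] Q1=[] Q2=[P3,P4]
t=50-53: P3@Q2 runs 3, rem=0, completes. Q0=[] Q1=[] Q2=[P4]
t=53-60: P4@Q2 runs 7, rem=0, completes. Q0=[] Q1=[] Q2=[]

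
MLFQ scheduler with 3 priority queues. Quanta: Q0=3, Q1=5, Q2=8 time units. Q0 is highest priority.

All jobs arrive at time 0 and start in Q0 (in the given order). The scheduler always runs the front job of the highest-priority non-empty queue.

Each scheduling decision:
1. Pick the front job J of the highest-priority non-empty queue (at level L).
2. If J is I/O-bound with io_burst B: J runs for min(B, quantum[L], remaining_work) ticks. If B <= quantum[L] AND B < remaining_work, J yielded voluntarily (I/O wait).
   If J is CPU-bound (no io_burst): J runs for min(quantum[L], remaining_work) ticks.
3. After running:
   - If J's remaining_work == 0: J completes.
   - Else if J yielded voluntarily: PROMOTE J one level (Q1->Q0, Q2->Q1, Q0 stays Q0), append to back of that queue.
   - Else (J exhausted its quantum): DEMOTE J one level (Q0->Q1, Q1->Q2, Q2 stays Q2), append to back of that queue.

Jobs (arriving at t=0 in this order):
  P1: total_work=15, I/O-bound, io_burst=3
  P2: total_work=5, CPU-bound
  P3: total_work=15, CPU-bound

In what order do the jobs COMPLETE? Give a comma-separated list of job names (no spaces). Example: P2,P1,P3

Answer: P1,P2,P3

Derivation:
t=0-3: P1@Q0 runs 3, rem=12, I/O yield, promote→Q0. Q0=[P2,P3,P1] Q1=[] Q2=[]
t=3-6: P2@Q0 runs 3, rem=2, quantum used, demote→Q1. Q0=[P3,P1] Q1=[P2] Q2=[]
t=6-9: P3@Q0 runs 3, rem=12, quantum used, demote→Q1. Q0=[P1] Q1=[P2,P3] Q2=[]
t=9-12: P1@Q0 runs 3, rem=9, I/O yield, promote→Q0. Q0=[P1] Q1=[P2,P3] Q2=[]
t=12-15: P1@Q0 runs 3, rem=6, I/O yield, promote→Q0. Q0=[P1] Q1=[P2,P3] Q2=[]
t=15-18: P1@Q0 runs 3, rem=3, I/O yield, promote→Q0. Q0=[P1] Q1=[P2,P3] Q2=[]
t=18-21: P1@Q0 runs 3, rem=0, completes. Q0=[] Q1=[P2,P3] Q2=[]
t=21-23: P2@Q1 runs 2, rem=0, completes. Q0=[] Q1=[P3] Q2=[]
t=23-28: P3@Q1 runs 5, rem=7, quantum used, demote→Q2. Q0=[] Q1=[] Q2=[P3]
t=28-35: P3@Q2 runs 7, rem=0, completes. Q0=[] Q1=[] Q2=[]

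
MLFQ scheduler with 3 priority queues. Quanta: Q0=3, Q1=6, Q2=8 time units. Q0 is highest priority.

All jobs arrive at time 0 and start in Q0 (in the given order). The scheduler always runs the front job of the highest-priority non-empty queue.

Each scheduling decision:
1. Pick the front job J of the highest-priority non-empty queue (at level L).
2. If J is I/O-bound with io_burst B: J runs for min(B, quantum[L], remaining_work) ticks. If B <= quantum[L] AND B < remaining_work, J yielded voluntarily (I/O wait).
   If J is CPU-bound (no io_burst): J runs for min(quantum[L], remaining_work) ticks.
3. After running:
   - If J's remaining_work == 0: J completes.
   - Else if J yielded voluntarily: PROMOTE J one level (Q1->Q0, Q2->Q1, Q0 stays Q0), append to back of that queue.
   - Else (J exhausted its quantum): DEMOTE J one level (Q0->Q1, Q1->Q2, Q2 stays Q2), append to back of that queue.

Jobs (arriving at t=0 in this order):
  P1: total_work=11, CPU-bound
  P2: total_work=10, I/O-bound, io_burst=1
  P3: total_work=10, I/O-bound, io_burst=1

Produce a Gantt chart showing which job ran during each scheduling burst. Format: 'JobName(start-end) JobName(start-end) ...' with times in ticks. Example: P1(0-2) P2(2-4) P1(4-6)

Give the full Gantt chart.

Answer: P1(0-3) P2(3-4) P3(4-5) P2(5-6) P3(6-7) P2(7-8) P3(8-9) P2(9-10) P3(10-11) P2(11-12) P3(12-13) P2(13-14) P3(14-15) P2(15-16) P3(16-17) P2(17-18) P3(18-19) P2(19-20) P3(20-21) P2(21-22) P3(22-23) P1(23-29) P1(29-31)

Derivation:
t=0-3: P1@Q0 runs 3, rem=8, quantum used, demote→Q1. Q0=[P2,P3] Q1=[P1] Q2=[]
t=3-4: P2@Q0 runs 1, rem=9, I/O yield, promote→Q0. Q0=[P3,P2] Q1=[P1] Q2=[]
t=4-5: P3@Q0 runs 1, rem=9, I/O yield, promote→Q0. Q0=[P2,P3] Q1=[P1] Q2=[]
t=5-6: P2@Q0 runs 1, rem=8, I/O yield, promote→Q0. Q0=[P3,P2] Q1=[P1] Q2=[]
t=6-7: P3@Q0 runs 1, rem=8, I/O yield, promote→Q0. Q0=[P2,P3] Q1=[P1] Q2=[]
t=7-8: P2@Q0 runs 1, rem=7, I/O yield, promote→Q0. Q0=[P3,P2] Q1=[P1] Q2=[]
t=8-9: P3@Q0 runs 1, rem=7, I/O yield, promote→Q0. Q0=[P2,P3] Q1=[P1] Q2=[]
t=9-10: P2@Q0 runs 1, rem=6, I/O yield, promote→Q0. Q0=[P3,P2] Q1=[P1] Q2=[]
t=10-11: P3@Q0 runs 1, rem=6, I/O yield, promote→Q0. Q0=[P2,P3] Q1=[P1] Q2=[]
t=11-12: P2@Q0 runs 1, rem=5, I/O yield, promote→Q0. Q0=[P3,P2] Q1=[P1] Q2=[]
t=12-13: P3@Q0 runs 1, rem=5, I/O yield, promote→Q0. Q0=[P2,P3] Q1=[P1] Q2=[]
t=13-14: P2@Q0 runs 1, rem=4, I/O yield, promote→Q0. Q0=[P3,P2] Q1=[P1] Q2=[]
t=14-15: P3@Q0 runs 1, rem=4, I/O yield, promote→Q0. Q0=[P2,P3] Q1=[P1] Q2=[]
t=15-16: P2@Q0 runs 1, rem=3, I/O yield, promote→Q0. Q0=[P3,P2] Q1=[P1] Q2=[]
t=16-17: P3@Q0 runs 1, rem=3, I/O yield, promote→Q0. Q0=[P2,P3] Q1=[P1] Q2=[]
t=17-18: P2@Q0 runs 1, rem=2, I/O yield, promote→Q0. Q0=[P3,P2] Q1=[P1] Q2=[]
t=18-19: P3@Q0 runs 1, rem=2, I/O yield, promote→Q0. Q0=[P2,P3] Q1=[P1] Q2=[]
t=19-20: P2@Q0 runs 1, rem=1, I/O yield, promote→Q0. Q0=[P3,P2] Q1=[P1] Q2=[]
t=20-21: P3@Q0 runs 1, rem=1, I/O yield, promote→Q0. Q0=[P2,P3] Q1=[P1] Q2=[]
t=21-22: P2@Q0 runs 1, rem=0, completes. Q0=[P3] Q1=[P1] Q2=[]
t=22-23: P3@Q0 runs 1, rem=0, completes. Q0=[] Q1=[P1] Q2=[]
t=23-29: P1@Q1 runs 6, rem=2, quantum used, demote→Q2. Q0=[] Q1=[] Q2=[P1]
t=29-31: P1@Q2 runs 2, rem=0, completes. Q0=[] Q1=[] Q2=[]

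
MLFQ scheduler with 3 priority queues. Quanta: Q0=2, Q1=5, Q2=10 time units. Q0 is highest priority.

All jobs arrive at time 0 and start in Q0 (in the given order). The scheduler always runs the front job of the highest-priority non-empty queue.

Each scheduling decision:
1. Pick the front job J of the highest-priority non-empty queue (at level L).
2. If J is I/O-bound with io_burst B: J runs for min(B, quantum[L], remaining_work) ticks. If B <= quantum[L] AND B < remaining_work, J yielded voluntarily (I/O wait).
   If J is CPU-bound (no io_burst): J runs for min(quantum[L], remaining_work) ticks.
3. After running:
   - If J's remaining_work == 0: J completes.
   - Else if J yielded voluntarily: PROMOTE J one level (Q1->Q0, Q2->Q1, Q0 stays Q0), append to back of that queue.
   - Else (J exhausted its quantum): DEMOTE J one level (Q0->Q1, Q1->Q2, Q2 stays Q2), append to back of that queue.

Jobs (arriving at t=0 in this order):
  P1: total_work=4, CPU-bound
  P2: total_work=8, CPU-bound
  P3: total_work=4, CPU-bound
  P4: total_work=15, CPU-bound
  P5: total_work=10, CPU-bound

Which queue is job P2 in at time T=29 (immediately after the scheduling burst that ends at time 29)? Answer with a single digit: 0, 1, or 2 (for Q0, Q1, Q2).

Answer: 2

Derivation:
t=0-2: P1@Q0 runs 2, rem=2, quantum used, demote→Q1. Q0=[P2,P3,P4,P5] Q1=[P1] Q2=[]
t=2-4: P2@Q0 runs 2, rem=6, quantum used, demote→Q1. Q0=[P3,P4,P5] Q1=[P1,P2] Q2=[]
t=4-6: P3@Q0 runs 2, rem=2, quantum used, demote→Q1. Q0=[P4,P5] Q1=[P1,P2,P3] Q2=[]
t=6-8: P4@Q0 runs 2, rem=13, quantum used, demote→Q1. Q0=[P5] Q1=[P1,P2,P3,P4] Q2=[]
t=8-10: P5@Q0 runs 2, rem=8, quantum used, demote→Q1. Q0=[] Q1=[P1,P2,P3,P4,P5] Q2=[]
t=10-12: P1@Q1 runs 2, rem=0, completes. Q0=[] Q1=[P2,P3,P4,P5] Q2=[]
t=12-17: P2@Q1 runs 5, rem=1, quantum used, demote→Q2. Q0=[] Q1=[P3,P4,P5] Q2=[P2]
t=17-19: P3@Q1 runs 2, rem=0, completes. Q0=[] Q1=[P4,P5] Q2=[P2]
t=19-24: P4@Q1 runs 5, rem=8, quantum used, demote→Q2. Q0=[] Q1=[P5] Q2=[P2,P4]
t=24-29: P5@Q1 runs 5, rem=3, quantum used, demote→Q2. Q0=[] Q1=[] Q2=[P2,P4,P5]
t=29-30: P2@Q2 runs 1, rem=0, completes. Q0=[] Q1=[] Q2=[P4,P5]
t=30-38: P4@Q2 runs 8, rem=0, completes. Q0=[] Q1=[] Q2=[P5]
t=38-41: P5@Q2 runs 3, rem=0, completes. Q0=[] Q1=[] Q2=[]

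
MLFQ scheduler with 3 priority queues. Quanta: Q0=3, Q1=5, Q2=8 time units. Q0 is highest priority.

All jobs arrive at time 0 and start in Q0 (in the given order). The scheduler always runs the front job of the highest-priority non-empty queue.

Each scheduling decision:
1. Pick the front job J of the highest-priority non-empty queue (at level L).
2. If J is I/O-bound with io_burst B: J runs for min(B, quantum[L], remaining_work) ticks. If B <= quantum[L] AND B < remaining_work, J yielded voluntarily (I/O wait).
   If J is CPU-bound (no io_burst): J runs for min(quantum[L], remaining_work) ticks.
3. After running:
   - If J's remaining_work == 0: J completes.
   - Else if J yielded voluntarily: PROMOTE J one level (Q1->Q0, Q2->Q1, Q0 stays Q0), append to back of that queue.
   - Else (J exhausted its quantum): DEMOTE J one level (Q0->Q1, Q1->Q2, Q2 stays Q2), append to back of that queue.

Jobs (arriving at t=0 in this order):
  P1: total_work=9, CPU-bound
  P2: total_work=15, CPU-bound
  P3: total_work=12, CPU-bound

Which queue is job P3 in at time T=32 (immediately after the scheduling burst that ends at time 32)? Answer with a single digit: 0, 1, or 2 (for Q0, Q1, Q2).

Answer: 2

Derivation:
t=0-3: P1@Q0 runs 3, rem=6, quantum used, demote→Q1. Q0=[P2,P3] Q1=[P1] Q2=[]
t=3-6: P2@Q0 runs 3, rem=12, quantum used, demote→Q1. Q0=[P3] Q1=[P1,P2] Q2=[]
t=6-9: P3@Q0 runs 3, rem=9, quantum used, demote→Q1. Q0=[] Q1=[P1,P2,P3] Q2=[]
t=9-14: P1@Q1 runs 5, rem=1, quantum used, demote→Q2. Q0=[] Q1=[P2,P3] Q2=[P1]
t=14-19: P2@Q1 runs 5, rem=7, quantum used, demote→Q2. Q0=[] Q1=[P3] Q2=[P1,P2]
t=19-24: P3@Q1 runs 5, rem=4, quantum used, demote→Q2. Q0=[] Q1=[] Q2=[P1,P2,P3]
t=24-25: P1@Q2 runs 1, rem=0, completes. Q0=[] Q1=[] Q2=[P2,P3]
t=25-32: P2@Q2 runs 7, rem=0, completes. Q0=[] Q1=[] Q2=[P3]
t=32-36: P3@Q2 runs 4, rem=0, completes. Q0=[] Q1=[] Q2=[]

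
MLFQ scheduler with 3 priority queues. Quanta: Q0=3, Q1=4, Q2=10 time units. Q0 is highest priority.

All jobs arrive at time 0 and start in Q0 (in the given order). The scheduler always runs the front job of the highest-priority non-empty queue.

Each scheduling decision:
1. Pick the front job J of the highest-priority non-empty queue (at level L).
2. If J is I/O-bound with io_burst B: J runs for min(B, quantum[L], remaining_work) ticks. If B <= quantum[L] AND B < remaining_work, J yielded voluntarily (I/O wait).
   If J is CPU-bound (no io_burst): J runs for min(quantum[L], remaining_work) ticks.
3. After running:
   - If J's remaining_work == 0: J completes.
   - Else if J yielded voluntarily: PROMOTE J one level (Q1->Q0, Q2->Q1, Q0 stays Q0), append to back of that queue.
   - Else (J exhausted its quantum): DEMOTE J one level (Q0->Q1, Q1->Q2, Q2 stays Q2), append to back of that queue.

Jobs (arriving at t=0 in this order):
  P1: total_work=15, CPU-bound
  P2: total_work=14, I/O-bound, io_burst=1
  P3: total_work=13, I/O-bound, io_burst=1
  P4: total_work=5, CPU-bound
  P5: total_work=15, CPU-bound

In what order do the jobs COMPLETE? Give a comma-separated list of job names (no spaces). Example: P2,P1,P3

t=0-3: P1@Q0 runs 3, rem=12, quantum used, demote→Q1. Q0=[P2,P3,P4,P5] Q1=[P1] Q2=[]
t=3-4: P2@Q0 runs 1, rem=13, I/O yield, promote→Q0. Q0=[P3,P4,P5,P2] Q1=[P1] Q2=[]
t=4-5: P3@Q0 runs 1, rem=12, I/O yield, promote→Q0. Q0=[P4,P5,P2,P3] Q1=[P1] Q2=[]
t=5-8: P4@Q0 runs 3, rem=2, quantum used, demote→Q1. Q0=[P5,P2,P3] Q1=[P1,P4] Q2=[]
t=8-11: P5@Q0 runs 3, rem=12, quantum used, demote→Q1. Q0=[P2,P3] Q1=[P1,P4,P5] Q2=[]
t=11-12: P2@Q0 runs 1, rem=12, I/O yield, promote→Q0. Q0=[P3,P2] Q1=[P1,P4,P5] Q2=[]
t=12-13: P3@Q0 runs 1, rem=11, I/O yield, promote→Q0. Q0=[P2,P3] Q1=[P1,P4,P5] Q2=[]
t=13-14: P2@Q0 runs 1, rem=11, I/O yield, promote→Q0. Q0=[P3,P2] Q1=[P1,P4,P5] Q2=[]
t=14-15: P3@Q0 runs 1, rem=10, I/O yield, promote→Q0. Q0=[P2,P3] Q1=[P1,P4,P5] Q2=[]
t=15-16: P2@Q0 runs 1, rem=10, I/O yield, promote→Q0. Q0=[P3,P2] Q1=[P1,P4,P5] Q2=[]
t=16-17: P3@Q0 runs 1, rem=9, I/O yield, promote→Q0. Q0=[P2,P3] Q1=[P1,P4,P5] Q2=[]
t=17-18: P2@Q0 runs 1, rem=9, I/O yield, promote→Q0. Q0=[P3,P2] Q1=[P1,P4,P5] Q2=[]
t=18-19: P3@Q0 runs 1, rem=8, I/O yield, promote→Q0. Q0=[P2,P3] Q1=[P1,P4,P5] Q2=[]
t=19-20: P2@Q0 runs 1, rem=8, I/O yield, promote→Q0. Q0=[P3,P2] Q1=[P1,P4,P5] Q2=[]
t=20-21: P3@Q0 runs 1, rem=7, I/O yield, promote→Q0. Q0=[P2,P3] Q1=[P1,P4,P5] Q2=[]
t=21-22: P2@Q0 runs 1, rem=7, I/O yield, promote→Q0. Q0=[P3,P2] Q1=[P1,P4,P5] Q2=[]
t=22-23: P3@Q0 runs 1, rem=6, I/O yield, promote→Q0. Q0=[P2,P3] Q1=[P1,P4,P5] Q2=[]
t=23-24: P2@Q0 runs 1, rem=6, I/O yield, promote→Q0. Q0=[P3,P2] Q1=[P1,P4,P5] Q2=[]
t=24-25: P3@Q0 runs 1, rem=5, I/O yield, promote→Q0. Q0=[P2,P3] Q1=[P1,P4,P5] Q2=[]
t=25-26: P2@Q0 runs 1, rem=5, I/O yield, promote→Q0. Q0=[P3,P2] Q1=[P1,P4,P5] Q2=[]
t=26-27: P3@Q0 runs 1, rem=4, I/O yield, promote→Q0. Q0=[P2,P3] Q1=[P1,P4,P5] Q2=[]
t=27-28: P2@Q0 runs 1, rem=4, I/O yield, promote→Q0. Q0=[P3,P2] Q1=[P1,P4,P5] Q2=[]
t=28-29: P3@Q0 runs 1, rem=3, I/O yield, promote→Q0. Q0=[P2,P3] Q1=[P1,P4,P5] Q2=[]
t=29-30: P2@Q0 runs 1, rem=3, I/O yield, promote→Q0. Q0=[P3,P2] Q1=[P1,P4,P5] Q2=[]
t=30-31: P3@Q0 runs 1, rem=2, I/O yield, promote→Q0. Q0=[P2,P3] Q1=[P1,P4,P5] Q2=[]
t=31-32: P2@Q0 runs 1, rem=2, I/O yield, promote→Q0. Q0=[P3,P2] Q1=[P1,P4,P5] Q2=[]
t=32-33: P3@Q0 runs 1, rem=1, I/O yield, promote→Q0. Q0=[P2,P3] Q1=[P1,P4,P5] Q2=[]
t=33-34: P2@Q0 runs 1, rem=1, I/O yield, promote→Q0. Q0=[P3,P2] Q1=[P1,P4,P5] Q2=[]
t=34-35: P3@Q0 runs 1, rem=0, completes. Q0=[P2] Q1=[P1,P4,P5] Q2=[]
t=35-36: P2@Q0 runs 1, rem=0, completes. Q0=[] Q1=[P1,P4,P5] Q2=[]
t=36-40: P1@Q1 runs 4, rem=8, quantum used, demote→Q2. Q0=[] Q1=[P4,P5] Q2=[P1]
t=40-42: P4@Q1 runs 2, rem=0, completes. Q0=[] Q1=[P5] Q2=[P1]
t=42-46: P5@Q1 runs 4, rem=8, quantum used, demote→Q2. Q0=[] Q1=[] Q2=[P1,P5]
t=46-54: P1@Q2 runs 8, rem=0, completes. Q0=[] Q1=[] Q2=[P5]
t=54-62: P5@Q2 runs 8, rem=0, completes. Q0=[] Q1=[] Q2=[]

Answer: P3,P2,P4,P1,P5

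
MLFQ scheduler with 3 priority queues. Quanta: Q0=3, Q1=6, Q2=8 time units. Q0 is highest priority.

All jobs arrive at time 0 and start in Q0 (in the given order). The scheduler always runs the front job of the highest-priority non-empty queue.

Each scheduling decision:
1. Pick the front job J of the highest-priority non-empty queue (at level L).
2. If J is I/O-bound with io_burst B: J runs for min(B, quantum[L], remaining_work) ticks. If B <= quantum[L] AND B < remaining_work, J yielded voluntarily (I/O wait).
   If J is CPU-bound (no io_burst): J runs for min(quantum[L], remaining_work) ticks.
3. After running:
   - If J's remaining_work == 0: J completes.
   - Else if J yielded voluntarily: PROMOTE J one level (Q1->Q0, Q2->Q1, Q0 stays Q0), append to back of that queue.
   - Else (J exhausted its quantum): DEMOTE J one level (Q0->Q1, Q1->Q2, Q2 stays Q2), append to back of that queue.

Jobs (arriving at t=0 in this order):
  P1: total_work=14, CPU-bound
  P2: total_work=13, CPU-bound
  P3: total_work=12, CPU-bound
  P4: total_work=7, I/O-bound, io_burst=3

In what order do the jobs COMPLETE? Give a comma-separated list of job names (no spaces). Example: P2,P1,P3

t=0-3: P1@Q0 runs 3, rem=11, quantum used, demote→Q1. Q0=[P2,P3,P4] Q1=[P1] Q2=[]
t=3-6: P2@Q0 runs 3, rem=10, quantum used, demote→Q1. Q0=[P3,P4] Q1=[P1,P2] Q2=[]
t=6-9: P3@Q0 runs 3, rem=9, quantum used, demote→Q1. Q0=[P4] Q1=[P1,P2,P3] Q2=[]
t=9-12: P4@Q0 runs 3, rem=4, I/O yield, promote→Q0. Q0=[P4] Q1=[P1,P2,P3] Q2=[]
t=12-15: P4@Q0 runs 3, rem=1, I/O yield, promote→Q0. Q0=[P4] Q1=[P1,P2,P3] Q2=[]
t=15-16: P4@Q0 runs 1, rem=0, completes. Q0=[] Q1=[P1,P2,P3] Q2=[]
t=16-22: P1@Q1 runs 6, rem=5, quantum used, demote→Q2. Q0=[] Q1=[P2,P3] Q2=[P1]
t=22-28: P2@Q1 runs 6, rem=4, quantum used, demote→Q2. Q0=[] Q1=[P3] Q2=[P1,P2]
t=28-34: P3@Q1 runs 6, rem=3, quantum used, demote→Q2. Q0=[] Q1=[] Q2=[P1,P2,P3]
t=34-39: P1@Q2 runs 5, rem=0, completes. Q0=[] Q1=[] Q2=[P2,P3]
t=39-43: P2@Q2 runs 4, rem=0, completes. Q0=[] Q1=[] Q2=[P3]
t=43-46: P3@Q2 runs 3, rem=0, completes. Q0=[] Q1=[] Q2=[]

Answer: P4,P1,P2,P3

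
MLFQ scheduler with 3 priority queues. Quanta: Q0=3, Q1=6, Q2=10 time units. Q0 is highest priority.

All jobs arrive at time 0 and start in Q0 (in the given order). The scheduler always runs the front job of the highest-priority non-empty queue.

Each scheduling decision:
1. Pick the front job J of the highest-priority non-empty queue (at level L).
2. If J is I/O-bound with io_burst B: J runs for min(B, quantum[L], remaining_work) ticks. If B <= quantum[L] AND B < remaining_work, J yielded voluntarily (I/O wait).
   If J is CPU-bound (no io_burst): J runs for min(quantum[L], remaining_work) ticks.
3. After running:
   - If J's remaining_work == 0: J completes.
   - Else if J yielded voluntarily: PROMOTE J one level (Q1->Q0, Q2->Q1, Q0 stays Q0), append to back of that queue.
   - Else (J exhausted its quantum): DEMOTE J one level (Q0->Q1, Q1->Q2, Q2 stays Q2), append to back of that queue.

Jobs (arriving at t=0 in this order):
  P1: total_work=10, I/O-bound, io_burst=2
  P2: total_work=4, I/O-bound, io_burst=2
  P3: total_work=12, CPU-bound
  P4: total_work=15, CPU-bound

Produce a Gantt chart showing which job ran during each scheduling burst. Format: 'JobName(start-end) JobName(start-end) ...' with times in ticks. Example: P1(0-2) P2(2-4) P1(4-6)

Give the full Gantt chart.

Answer: P1(0-2) P2(2-4) P3(4-7) P4(7-10) P1(10-12) P2(12-14) P1(14-16) P1(16-18) P1(18-20) P3(20-26) P4(26-32) P3(32-35) P4(35-41)

Derivation:
t=0-2: P1@Q0 runs 2, rem=8, I/O yield, promote→Q0. Q0=[P2,P3,P4,P1] Q1=[] Q2=[]
t=2-4: P2@Q0 runs 2, rem=2, I/O yield, promote→Q0. Q0=[P3,P4,P1,P2] Q1=[] Q2=[]
t=4-7: P3@Q0 runs 3, rem=9, quantum used, demote→Q1. Q0=[P4,P1,P2] Q1=[P3] Q2=[]
t=7-10: P4@Q0 runs 3, rem=12, quantum used, demote→Q1. Q0=[P1,P2] Q1=[P3,P4] Q2=[]
t=10-12: P1@Q0 runs 2, rem=6, I/O yield, promote→Q0. Q0=[P2,P1] Q1=[P3,P4] Q2=[]
t=12-14: P2@Q0 runs 2, rem=0, completes. Q0=[P1] Q1=[P3,P4] Q2=[]
t=14-16: P1@Q0 runs 2, rem=4, I/O yield, promote→Q0. Q0=[P1] Q1=[P3,P4] Q2=[]
t=16-18: P1@Q0 runs 2, rem=2, I/O yield, promote→Q0. Q0=[P1] Q1=[P3,P4] Q2=[]
t=18-20: P1@Q0 runs 2, rem=0, completes. Q0=[] Q1=[P3,P4] Q2=[]
t=20-26: P3@Q1 runs 6, rem=3, quantum used, demote→Q2. Q0=[] Q1=[P4] Q2=[P3]
t=26-32: P4@Q1 runs 6, rem=6, quantum used, demote→Q2. Q0=[] Q1=[] Q2=[P3,P4]
t=32-35: P3@Q2 runs 3, rem=0, completes. Q0=[] Q1=[] Q2=[P4]
t=35-41: P4@Q2 runs 6, rem=0, completes. Q0=[] Q1=[] Q2=[]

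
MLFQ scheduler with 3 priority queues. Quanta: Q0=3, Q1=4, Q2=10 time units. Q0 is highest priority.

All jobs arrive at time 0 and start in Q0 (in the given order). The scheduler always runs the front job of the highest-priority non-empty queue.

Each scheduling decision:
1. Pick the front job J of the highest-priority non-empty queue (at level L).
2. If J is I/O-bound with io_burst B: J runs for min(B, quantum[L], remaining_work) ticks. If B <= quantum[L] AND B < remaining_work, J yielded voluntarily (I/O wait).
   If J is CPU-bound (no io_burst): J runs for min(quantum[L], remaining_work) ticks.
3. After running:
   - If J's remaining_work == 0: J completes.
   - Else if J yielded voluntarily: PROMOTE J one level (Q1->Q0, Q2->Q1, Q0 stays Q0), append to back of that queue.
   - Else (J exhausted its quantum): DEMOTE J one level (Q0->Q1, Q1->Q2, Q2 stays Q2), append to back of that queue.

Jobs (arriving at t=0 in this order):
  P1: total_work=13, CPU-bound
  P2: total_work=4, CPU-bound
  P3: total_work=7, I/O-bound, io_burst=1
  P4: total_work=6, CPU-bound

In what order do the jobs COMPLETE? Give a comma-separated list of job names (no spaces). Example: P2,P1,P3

Answer: P3,P2,P4,P1

Derivation:
t=0-3: P1@Q0 runs 3, rem=10, quantum used, demote→Q1. Q0=[P2,P3,P4] Q1=[P1] Q2=[]
t=3-6: P2@Q0 runs 3, rem=1, quantum used, demote→Q1. Q0=[P3,P4] Q1=[P1,P2] Q2=[]
t=6-7: P3@Q0 runs 1, rem=6, I/O yield, promote→Q0. Q0=[P4,P3] Q1=[P1,P2] Q2=[]
t=7-10: P4@Q0 runs 3, rem=3, quantum used, demote→Q1. Q0=[P3] Q1=[P1,P2,P4] Q2=[]
t=10-11: P3@Q0 runs 1, rem=5, I/O yield, promote→Q0. Q0=[P3] Q1=[P1,P2,P4] Q2=[]
t=11-12: P3@Q0 runs 1, rem=4, I/O yield, promote→Q0. Q0=[P3] Q1=[P1,P2,P4] Q2=[]
t=12-13: P3@Q0 runs 1, rem=3, I/O yield, promote→Q0. Q0=[P3] Q1=[P1,P2,P4] Q2=[]
t=13-14: P3@Q0 runs 1, rem=2, I/O yield, promote→Q0. Q0=[P3] Q1=[P1,P2,P4] Q2=[]
t=14-15: P3@Q0 runs 1, rem=1, I/O yield, promote→Q0. Q0=[P3] Q1=[P1,P2,P4] Q2=[]
t=15-16: P3@Q0 runs 1, rem=0, completes. Q0=[] Q1=[P1,P2,P4] Q2=[]
t=16-20: P1@Q1 runs 4, rem=6, quantum used, demote→Q2. Q0=[] Q1=[P2,P4] Q2=[P1]
t=20-21: P2@Q1 runs 1, rem=0, completes. Q0=[] Q1=[P4] Q2=[P1]
t=21-24: P4@Q1 runs 3, rem=0, completes. Q0=[] Q1=[] Q2=[P1]
t=24-30: P1@Q2 runs 6, rem=0, completes. Q0=[] Q1=[] Q2=[]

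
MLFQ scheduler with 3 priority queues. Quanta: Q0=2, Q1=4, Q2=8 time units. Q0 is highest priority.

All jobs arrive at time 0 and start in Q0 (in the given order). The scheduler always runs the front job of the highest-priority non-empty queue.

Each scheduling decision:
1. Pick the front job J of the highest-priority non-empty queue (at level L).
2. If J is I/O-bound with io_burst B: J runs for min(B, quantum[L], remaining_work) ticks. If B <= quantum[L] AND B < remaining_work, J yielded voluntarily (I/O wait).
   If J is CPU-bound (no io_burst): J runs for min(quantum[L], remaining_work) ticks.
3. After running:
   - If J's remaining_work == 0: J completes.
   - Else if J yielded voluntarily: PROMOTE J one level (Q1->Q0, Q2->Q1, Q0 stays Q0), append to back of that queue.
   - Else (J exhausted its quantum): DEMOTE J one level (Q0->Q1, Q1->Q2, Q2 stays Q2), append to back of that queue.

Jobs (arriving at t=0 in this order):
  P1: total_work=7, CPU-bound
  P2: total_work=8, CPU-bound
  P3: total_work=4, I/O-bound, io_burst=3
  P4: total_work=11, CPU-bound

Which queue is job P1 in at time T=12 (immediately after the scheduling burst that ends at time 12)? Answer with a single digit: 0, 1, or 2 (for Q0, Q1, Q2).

Answer: 2

Derivation:
t=0-2: P1@Q0 runs 2, rem=5, quantum used, demote→Q1. Q0=[P2,P3,P4] Q1=[P1] Q2=[]
t=2-4: P2@Q0 runs 2, rem=6, quantum used, demote→Q1. Q0=[P3,P4] Q1=[P1,P2] Q2=[]
t=4-6: P3@Q0 runs 2, rem=2, quantum used, demote→Q1. Q0=[P4] Q1=[P1,P2,P3] Q2=[]
t=6-8: P4@Q0 runs 2, rem=9, quantum used, demote→Q1. Q0=[] Q1=[P1,P2,P3,P4] Q2=[]
t=8-12: P1@Q1 runs 4, rem=1, quantum used, demote→Q2. Q0=[] Q1=[P2,P3,P4] Q2=[P1]
t=12-16: P2@Q1 runs 4, rem=2, quantum used, demote→Q2. Q0=[] Q1=[P3,P4] Q2=[P1,P2]
t=16-18: P3@Q1 runs 2, rem=0, completes. Q0=[] Q1=[P4] Q2=[P1,P2]
t=18-22: P4@Q1 runs 4, rem=5, quantum used, demote→Q2. Q0=[] Q1=[] Q2=[P1,P2,P4]
t=22-23: P1@Q2 runs 1, rem=0, completes. Q0=[] Q1=[] Q2=[P2,P4]
t=23-25: P2@Q2 runs 2, rem=0, completes. Q0=[] Q1=[] Q2=[P4]
t=25-30: P4@Q2 runs 5, rem=0, completes. Q0=[] Q1=[] Q2=[]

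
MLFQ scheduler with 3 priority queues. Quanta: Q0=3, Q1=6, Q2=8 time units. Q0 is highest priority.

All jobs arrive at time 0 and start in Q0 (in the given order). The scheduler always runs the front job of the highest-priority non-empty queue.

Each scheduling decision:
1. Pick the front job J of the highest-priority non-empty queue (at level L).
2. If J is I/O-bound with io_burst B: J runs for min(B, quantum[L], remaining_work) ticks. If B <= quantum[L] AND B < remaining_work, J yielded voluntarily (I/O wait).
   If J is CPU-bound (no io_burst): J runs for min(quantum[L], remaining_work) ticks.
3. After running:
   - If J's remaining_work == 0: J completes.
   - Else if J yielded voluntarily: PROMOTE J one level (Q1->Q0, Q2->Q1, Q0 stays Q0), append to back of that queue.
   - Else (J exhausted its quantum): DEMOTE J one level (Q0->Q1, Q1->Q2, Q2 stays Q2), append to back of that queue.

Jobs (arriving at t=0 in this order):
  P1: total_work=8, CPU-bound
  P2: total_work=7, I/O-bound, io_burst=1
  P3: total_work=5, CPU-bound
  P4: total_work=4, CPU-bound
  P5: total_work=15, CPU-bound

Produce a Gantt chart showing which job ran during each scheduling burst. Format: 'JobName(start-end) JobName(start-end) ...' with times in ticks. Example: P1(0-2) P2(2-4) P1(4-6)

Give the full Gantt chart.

Answer: P1(0-3) P2(3-4) P3(4-7) P4(7-10) P5(10-13) P2(13-14) P2(14-15) P2(15-16) P2(16-17) P2(17-18) P2(18-19) P1(19-24) P3(24-26) P4(26-27) P5(27-33) P5(33-39)

Derivation:
t=0-3: P1@Q0 runs 3, rem=5, quantum used, demote→Q1. Q0=[P2,P3,P4,P5] Q1=[P1] Q2=[]
t=3-4: P2@Q0 runs 1, rem=6, I/O yield, promote→Q0. Q0=[P3,P4,P5,P2] Q1=[P1] Q2=[]
t=4-7: P3@Q0 runs 3, rem=2, quantum used, demote→Q1. Q0=[P4,P5,P2] Q1=[P1,P3] Q2=[]
t=7-10: P4@Q0 runs 3, rem=1, quantum used, demote→Q1. Q0=[P5,P2] Q1=[P1,P3,P4] Q2=[]
t=10-13: P5@Q0 runs 3, rem=12, quantum used, demote→Q1. Q0=[P2] Q1=[P1,P3,P4,P5] Q2=[]
t=13-14: P2@Q0 runs 1, rem=5, I/O yield, promote→Q0. Q0=[P2] Q1=[P1,P3,P4,P5] Q2=[]
t=14-15: P2@Q0 runs 1, rem=4, I/O yield, promote→Q0. Q0=[P2] Q1=[P1,P3,P4,P5] Q2=[]
t=15-16: P2@Q0 runs 1, rem=3, I/O yield, promote→Q0. Q0=[P2] Q1=[P1,P3,P4,P5] Q2=[]
t=16-17: P2@Q0 runs 1, rem=2, I/O yield, promote→Q0. Q0=[P2] Q1=[P1,P3,P4,P5] Q2=[]
t=17-18: P2@Q0 runs 1, rem=1, I/O yield, promote→Q0. Q0=[P2] Q1=[P1,P3,P4,P5] Q2=[]
t=18-19: P2@Q0 runs 1, rem=0, completes. Q0=[] Q1=[P1,P3,P4,P5] Q2=[]
t=19-24: P1@Q1 runs 5, rem=0, completes. Q0=[] Q1=[P3,P4,P5] Q2=[]
t=24-26: P3@Q1 runs 2, rem=0, completes. Q0=[] Q1=[P4,P5] Q2=[]
t=26-27: P4@Q1 runs 1, rem=0, completes. Q0=[] Q1=[P5] Q2=[]
t=27-33: P5@Q1 runs 6, rem=6, quantum used, demote→Q2. Q0=[] Q1=[] Q2=[P5]
t=33-39: P5@Q2 runs 6, rem=0, completes. Q0=[] Q1=[] Q2=[]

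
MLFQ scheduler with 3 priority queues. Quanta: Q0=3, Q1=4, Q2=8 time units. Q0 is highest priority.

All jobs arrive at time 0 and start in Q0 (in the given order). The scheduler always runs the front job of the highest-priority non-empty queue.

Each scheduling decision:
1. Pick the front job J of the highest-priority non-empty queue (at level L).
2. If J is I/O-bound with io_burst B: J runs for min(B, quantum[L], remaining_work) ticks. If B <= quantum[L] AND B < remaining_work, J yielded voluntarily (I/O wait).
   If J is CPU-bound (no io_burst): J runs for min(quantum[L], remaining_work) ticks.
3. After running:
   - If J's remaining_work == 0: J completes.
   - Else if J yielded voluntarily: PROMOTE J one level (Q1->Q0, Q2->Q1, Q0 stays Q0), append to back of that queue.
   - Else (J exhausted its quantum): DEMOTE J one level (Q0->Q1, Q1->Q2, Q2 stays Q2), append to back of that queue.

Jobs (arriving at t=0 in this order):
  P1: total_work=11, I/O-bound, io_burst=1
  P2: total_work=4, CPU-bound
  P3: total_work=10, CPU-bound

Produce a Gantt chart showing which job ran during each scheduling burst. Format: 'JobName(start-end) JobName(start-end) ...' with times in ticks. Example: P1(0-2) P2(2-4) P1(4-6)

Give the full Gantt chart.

Answer: P1(0-1) P2(1-4) P3(4-7) P1(7-8) P1(8-9) P1(9-10) P1(10-11) P1(11-12) P1(12-13) P1(13-14) P1(14-15) P1(15-16) P1(16-17) P2(17-18) P3(18-22) P3(22-25)

Derivation:
t=0-1: P1@Q0 runs 1, rem=10, I/O yield, promote→Q0. Q0=[P2,P3,P1] Q1=[] Q2=[]
t=1-4: P2@Q0 runs 3, rem=1, quantum used, demote→Q1. Q0=[P3,P1] Q1=[P2] Q2=[]
t=4-7: P3@Q0 runs 3, rem=7, quantum used, demote→Q1. Q0=[P1] Q1=[P2,P3] Q2=[]
t=7-8: P1@Q0 runs 1, rem=9, I/O yield, promote→Q0. Q0=[P1] Q1=[P2,P3] Q2=[]
t=8-9: P1@Q0 runs 1, rem=8, I/O yield, promote→Q0. Q0=[P1] Q1=[P2,P3] Q2=[]
t=9-10: P1@Q0 runs 1, rem=7, I/O yield, promote→Q0. Q0=[P1] Q1=[P2,P3] Q2=[]
t=10-11: P1@Q0 runs 1, rem=6, I/O yield, promote→Q0. Q0=[P1] Q1=[P2,P3] Q2=[]
t=11-12: P1@Q0 runs 1, rem=5, I/O yield, promote→Q0. Q0=[P1] Q1=[P2,P3] Q2=[]
t=12-13: P1@Q0 runs 1, rem=4, I/O yield, promote→Q0. Q0=[P1] Q1=[P2,P3] Q2=[]
t=13-14: P1@Q0 runs 1, rem=3, I/O yield, promote→Q0. Q0=[P1] Q1=[P2,P3] Q2=[]
t=14-15: P1@Q0 runs 1, rem=2, I/O yield, promote→Q0. Q0=[P1] Q1=[P2,P3] Q2=[]
t=15-16: P1@Q0 runs 1, rem=1, I/O yield, promote→Q0. Q0=[P1] Q1=[P2,P3] Q2=[]
t=16-17: P1@Q0 runs 1, rem=0, completes. Q0=[] Q1=[P2,P3] Q2=[]
t=17-18: P2@Q1 runs 1, rem=0, completes. Q0=[] Q1=[P3] Q2=[]
t=18-22: P3@Q1 runs 4, rem=3, quantum used, demote→Q2. Q0=[] Q1=[] Q2=[P3]
t=22-25: P3@Q2 runs 3, rem=0, completes. Q0=[] Q1=[] Q2=[]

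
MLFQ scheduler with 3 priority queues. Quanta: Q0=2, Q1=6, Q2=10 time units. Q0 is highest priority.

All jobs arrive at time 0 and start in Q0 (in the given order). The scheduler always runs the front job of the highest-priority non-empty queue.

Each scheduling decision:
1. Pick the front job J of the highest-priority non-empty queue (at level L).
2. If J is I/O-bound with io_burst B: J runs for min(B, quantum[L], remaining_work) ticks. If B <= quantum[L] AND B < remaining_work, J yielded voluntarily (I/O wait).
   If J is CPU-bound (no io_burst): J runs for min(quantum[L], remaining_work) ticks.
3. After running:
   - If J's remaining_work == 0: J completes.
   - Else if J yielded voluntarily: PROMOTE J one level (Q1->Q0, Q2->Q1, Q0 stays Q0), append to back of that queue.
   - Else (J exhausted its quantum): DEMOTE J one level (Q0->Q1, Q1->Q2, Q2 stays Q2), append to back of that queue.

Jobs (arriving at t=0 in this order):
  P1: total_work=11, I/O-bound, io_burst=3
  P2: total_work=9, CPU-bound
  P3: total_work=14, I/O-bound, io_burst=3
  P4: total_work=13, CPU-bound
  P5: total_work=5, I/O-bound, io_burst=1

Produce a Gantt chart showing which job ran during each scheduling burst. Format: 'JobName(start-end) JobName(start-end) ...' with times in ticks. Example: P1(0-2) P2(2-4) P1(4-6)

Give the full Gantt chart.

t=0-2: P1@Q0 runs 2, rem=9, quantum used, demote→Q1. Q0=[P2,P3,P4,P5] Q1=[P1] Q2=[]
t=2-4: P2@Q0 runs 2, rem=7, quantum used, demote→Q1. Q0=[P3,P4,P5] Q1=[P1,P2] Q2=[]
t=4-6: P3@Q0 runs 2, rem=12, quantum used, demote→Q1. Q0=[P4,P5] Q1=[P1,P2,P3] Q2=[]
t=6-8: P4@Q0 runs 2, rem=11, quantum used, demote→Q1. Q0=[P5] Q1=[P1,P2,P3,P4] Q2=[]
t=8-9: P5@Q0 runs 1, rem=4, I/O yield, promote→Q0. Q0=[P5] Q1=[P1,P2,P3,P4] Q2=[]
t=9-10: P5@Q0 runs 1, rem=3, I/O yield, promote→Q0. Q0=[P5] Q1=[P1,P2,P3,P4] Q2=[]
t=10-11: P5@Q0 runs 1, rem=2, I/O yield, promote→Q0. Q0=[P5] Q1=[P1,P2,P3,P4] Q2=[]
t=11-12: P5@Q0 runs 1, rem=1, I/O yield, promote→Q0. Q0=[P5] Q1=[P1,P2,P3,P4] Q2=[]
t=12-13: P5@Q0 runs 1, rem=0, completes. Q0=[] Q1=[P1,P2,P3,P4] Q2=[]
t=13-16: P1@Q1 runs 3, rem=6, I/O yield, promote→Q0. Q0=[P1] Q1=[P2,P3,P4] Q2=[]
t=16-18: P1@Q0 runs 2, rem=4, quantum used, demote→Q1. Q0=[] Q1=[P2,P3,P4,P1] Q2=[]
t=18-24: P2@Q1 runs 6, rem=1, quantum used, demote→Q2. Q0=[] Q1=[P3,P4,P1] Q2=[P2]
t=24-27: P3@Q1 runs 3, rem=9, I/O yield, promote→Q0. Q0=[P3] Q1=[P4,P1] Q2=[P2]
t=27-29: P3@Q0 runs 2, rem=7, quantum used, demote→Q1. Q0=[] Q1=[P4,P1,P3] Q2=[P2]
t=29-35: P4@Q1 runs 6, rem=5, quantum used, demote→Q2. Q0=[] Q1=[P1,P3] Q2=[P2,P4]
t=35-38: P1@Q1 runs 3, rem=1, I/O yield, promote→Q0. Q0=[P1] Q1=[P3] Q2=[P2,P4]
t=38-39: P1@Q0 runs 1, rem=0, completes. Q0=[] Q1=[P3] Q2=[P2,P4]
t=39-42: P3@Q1 runs 3, rem=4, I/O yield, promote→Q0. Q0=[P3] Q1=[] Q2=[P2,P4]
t=42-44: P3@Q0 runs 2, rem=2, quantum used, demote→Q1. Q0=[] Q1=[P3] Q2=[P2,P4]
t=44-46: P3@Q1 runs 2, rem=0, completes. Q0=[] Q1=[] Q2=[P2,P4]
t=46-47: P2@Q2 runs 1, rem=0, completes. Q0=[] Q1=[] Q2=[P4]
t=47-52: P4@Q2 runs 5, rem=0, completes. Q0=[] Q1=[] Q2=[]

Answer: P1(0-2) P2(2-4) P3(4-6) P4(6-8) P5(8-9) P5(9-10) P5(10-11) P5(11-12) P5(12-13) P1(13-16) P1(16-18) P2(18-24) P3(24-27) P3(27-29) P4(29-35) P1(35-38) P1(38-39) P3(39-42) P3(42-44) P3(44-46) P2(46-47) P4(47-52)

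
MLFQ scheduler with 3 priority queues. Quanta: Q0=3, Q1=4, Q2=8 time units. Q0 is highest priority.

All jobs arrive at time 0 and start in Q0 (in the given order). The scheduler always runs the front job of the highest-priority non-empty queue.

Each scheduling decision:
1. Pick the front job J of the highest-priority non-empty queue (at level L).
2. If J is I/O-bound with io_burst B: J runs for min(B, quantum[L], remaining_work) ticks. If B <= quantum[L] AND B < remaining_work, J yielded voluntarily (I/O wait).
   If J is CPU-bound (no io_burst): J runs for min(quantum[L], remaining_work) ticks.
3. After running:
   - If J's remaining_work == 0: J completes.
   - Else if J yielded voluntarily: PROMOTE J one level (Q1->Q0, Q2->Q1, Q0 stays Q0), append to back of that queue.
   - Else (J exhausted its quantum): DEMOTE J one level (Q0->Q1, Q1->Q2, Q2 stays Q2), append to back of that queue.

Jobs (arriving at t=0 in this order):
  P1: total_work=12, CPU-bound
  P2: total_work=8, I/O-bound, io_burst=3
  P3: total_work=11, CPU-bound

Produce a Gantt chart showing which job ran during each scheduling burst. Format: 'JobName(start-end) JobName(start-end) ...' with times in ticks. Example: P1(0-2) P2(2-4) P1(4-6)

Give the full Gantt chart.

t=0-3: P1@Q0 runs 3, rem=9, quantum used, demote→Q1. Q0=[P2,P3] Q1=[P1] Q2=[]
t=3-6: P2@Q0 runs 3, rem=5, I/O yield, promote→Q0. Q0=[P3,P2] Q1=[P1] Q2=[]
t=6-9: P3@Q0 runs 3, rem=8, quantum used, demote→Q1. Q0=[P2] Q1=[P1,P3] Q2=[]
t=9-12: P2@Q0 runs 3, rem=2, I/O yield, promote→Q0. Q0=[P2] Q1=[P1,P3] Q2=[]
t=12-14: P2@Q0 runs 2, rem=0, completes. Q0=[] Q1=[P1,P3] Q2=[]
t=14-18: P1@Q1 runs 4, rem=5, quantum used, demote→Q2. Q0=[] Q1=[P3] Q2=[P1]
t=18-22: P3@Q1 runs 4, rem=4, quantum used, demote→Q2. Q0=[] Q1=[] Q2=[P1,P3]
t=22-27: P1@Q2 runs 5, rem=0, completes. Q0=[] Q1=[] Q2=[P3]
t=27-31: P3@Q2 runs 4, rem=0, completes. Q0=[] Q1=[] Q2=[]

Answer: P1(0-3) P2(3-6) P3(6-9) P2(9-12) P2(12-14) P1(14-18) P3(18-22) P1(22-27) P3(27-31)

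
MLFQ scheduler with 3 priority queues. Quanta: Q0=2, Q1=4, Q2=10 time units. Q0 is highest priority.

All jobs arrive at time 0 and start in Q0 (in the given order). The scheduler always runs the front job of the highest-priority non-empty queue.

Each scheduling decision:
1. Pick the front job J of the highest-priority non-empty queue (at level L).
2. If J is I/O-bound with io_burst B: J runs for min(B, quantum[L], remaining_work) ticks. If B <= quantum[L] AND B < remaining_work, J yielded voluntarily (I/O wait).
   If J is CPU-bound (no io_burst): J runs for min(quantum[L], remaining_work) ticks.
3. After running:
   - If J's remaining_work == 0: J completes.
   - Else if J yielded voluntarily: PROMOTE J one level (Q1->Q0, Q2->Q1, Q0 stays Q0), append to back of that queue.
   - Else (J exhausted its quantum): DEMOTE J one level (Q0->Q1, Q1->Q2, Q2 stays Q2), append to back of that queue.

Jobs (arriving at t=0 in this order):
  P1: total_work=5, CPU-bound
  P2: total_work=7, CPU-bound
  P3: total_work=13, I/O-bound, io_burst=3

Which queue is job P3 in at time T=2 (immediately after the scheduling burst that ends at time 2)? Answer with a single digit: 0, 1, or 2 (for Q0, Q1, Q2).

Answer: 0

Derivation:
t=0-2: P1@Q0 runs 2, rem=3, quantum used, demote→Q1. Q0=[P2,P3] Q1=[P1] Q2=[]
t=2-4: P2@Q0 runs 2, rem=5, quantum used, demote→Q1. Q0=[P3] Q1=[P1,P2] Q2=[]
t=4-6: P3@Q0 runs 2, rem=11, quantum used, demote→Q1. Q0=[] Q1=[P1,P2,P3] Q2=[]
t=6-9: P1@Q1 runs 3, rem=0, completes. Q0=[] Q1=[P2,P3] Q2=[]
t=9-13: P2@Q1 runs 4, rem=1, quantum used, demote→Q2. Q0=[] Q1=[P3] Q2=[P2]
t=13-16: P3@Q1 runs 3, rem=8, I/O yield, promote→Q0. Q0=[P3] Q1=[] Q2=[P2]
t=16-18: P3@Q0 runs 2, rem=6, quantum used, demote→Q1. Q0=[] Q1=[P3] Q2=[P2]
t=18-21: P3@Q1 runs 3, rem=3, I/O yield, promote→Q0. Q0=[P3] Q1=[] Q2=[P2]
t=21-23: P3@Q0 runs 2, rem=1, quantum used, demote→Q1. Q0=[] Q1=[P3] Q2=[P2]
t=23-24: P3@Q1 runs 1, rem=0, completes. Q0=[] Q1=[] Q2=[P2]
t=24-25: P2@Q2 runs 1, rem=0, completes. Q0=[] Q1=[] Q2=[]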